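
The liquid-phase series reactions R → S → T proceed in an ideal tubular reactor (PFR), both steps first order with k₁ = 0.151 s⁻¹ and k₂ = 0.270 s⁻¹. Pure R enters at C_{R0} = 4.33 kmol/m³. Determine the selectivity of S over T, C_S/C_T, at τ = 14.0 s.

0.165

For first-order series with pure R initially, C_S(τ) = k₁C_{R0}/(k₂−k₁)·(e^(−k₁τ) − e^(−k₂τ)).
e^(−k₁τ) = e^(−0.151×14.0) = e^(−2.114) = 0.1208; e^(−k₂τ) = e^(−3.780) = 0.02282.
C_S = 0.151×4.33/(0.270−0.151) × (0.1208−0.02282) = 5.494×0.09793 = 0.5381 kmol/m³.
C_R = C_{R0}e^(−k₁τ) = 0.5229 kmol/m³, so C_T = C_{R0}−C_R−C_S = 3.269 kmol/m³; C_S/C_T = 0.165.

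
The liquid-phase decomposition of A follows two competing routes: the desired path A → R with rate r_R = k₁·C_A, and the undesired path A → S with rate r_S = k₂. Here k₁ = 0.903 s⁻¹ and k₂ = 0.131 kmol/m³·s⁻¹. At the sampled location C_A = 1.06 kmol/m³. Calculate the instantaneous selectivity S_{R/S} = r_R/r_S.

7.31

S_{R/S} = r_R/r_S = (k₁·C_A)/(k₂) = (k₁/k₂)·C_A.
= (0.903×1.060) / (0.131) = 0.9572/0.1310 = 7.31.
Since the desired path is higher order in A, keeping C_A high (PFR or concentrated feed) favours R.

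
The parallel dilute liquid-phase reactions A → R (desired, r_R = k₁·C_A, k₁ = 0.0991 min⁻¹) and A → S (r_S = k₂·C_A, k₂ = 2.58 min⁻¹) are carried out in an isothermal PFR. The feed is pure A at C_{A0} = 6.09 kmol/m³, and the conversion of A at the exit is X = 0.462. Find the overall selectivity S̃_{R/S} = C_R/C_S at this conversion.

C_A = C_{A0}(1−X) = 3.276 kmol/m³.
Both paths are first order in A, so the instantaneous fraction to R is constant: dC_R/d(−C_A) = k₁/(k₁+k₂) = 0.03699.
C_R = 0.03699·(C_{A0}−C_A) = 0.03699×2.814 = 0.104 kmol/m³.
C_S = (C_{A0}−C_A)−C_R = 2.710 kmol/m³; S̃_{R/S} = 0.1041/2.710 = 0.0384.

0.0384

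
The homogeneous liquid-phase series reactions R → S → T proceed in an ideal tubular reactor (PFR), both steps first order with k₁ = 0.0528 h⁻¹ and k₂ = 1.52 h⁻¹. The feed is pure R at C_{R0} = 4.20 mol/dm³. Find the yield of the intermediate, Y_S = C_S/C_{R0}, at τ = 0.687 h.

0.0220

The intermediate concentration in a first-order A→B→C sequence is C_S = k₁C_{R0}(e^(−k₁τ) − e^(−k₂τ))/(k₂−k₁).
e^(−k₁τ) = e^(−0.0528×0.687) = e^(−0.03627) = 0.9644; e^(−k₂τ) = e^(−1.044) = 0.3520.
C_S = 0.0528×4.20/(1.52−0.0528) × (0.9644−0.3520) = 0.1511×0.6124 = 0.09256 mol/dm³.
Y_S = C_S/C_{R0} = 0.09256/4.20 = 0.0220.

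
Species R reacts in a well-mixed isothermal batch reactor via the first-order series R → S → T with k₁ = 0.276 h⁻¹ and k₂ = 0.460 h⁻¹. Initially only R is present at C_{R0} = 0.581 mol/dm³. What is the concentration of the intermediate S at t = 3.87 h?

For first-order series with pure R initially, C_S(t) = k₁C_{R0}/(k₂−k₁)·(e^(−k₁t) − e^(−k₂t)).
e^(−k₁t) = e^(−0.276×3.87) = e^(−1.068) = 0.3437; e^(−k₂t) = e^(−1.780) = 0.1686.
C_S = 0.276×0.581/(0.460−0.276) × (0.3437−0.1686) = 0.8715×0.1750 = 0.1526 mol/dm³.

0.153 mol/dm³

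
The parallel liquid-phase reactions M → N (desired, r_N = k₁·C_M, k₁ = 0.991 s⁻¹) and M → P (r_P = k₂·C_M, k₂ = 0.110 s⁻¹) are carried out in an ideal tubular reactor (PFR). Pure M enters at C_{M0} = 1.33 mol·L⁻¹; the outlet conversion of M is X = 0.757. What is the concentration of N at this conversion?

0.906 mol·L⁻¹

C_M = C_{M0}(1−X) = 0.3232 mol·L⁻¹.
Both paths are first order in M, so the instantaneous fraction to N is constant: dC_N/d(−C_M) = k₁/(k₁+k₂) = 0.9001.
C_N = 0.9001·(C_{M0}−C_M) = 0.9001×1.007 = 0.906 mol·L⁻¹.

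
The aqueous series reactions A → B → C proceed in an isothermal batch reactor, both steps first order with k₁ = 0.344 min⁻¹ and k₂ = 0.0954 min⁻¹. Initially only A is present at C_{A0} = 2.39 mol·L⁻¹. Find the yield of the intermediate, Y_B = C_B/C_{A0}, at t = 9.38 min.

For first-order series with pure A initially, C_B(t) = k₁C_{A0}/(k₂−k₁)·(e^(−k₁t) − e^(−k₂t)).
e^(−k₁t) = e^(−0.344×9.38) = e^(−3.227) = 0.03969; e^(−k₂t) = e^(−0.8949) = 0.4087.
C_B = 0.344×2.39/(0.0954−0.344) × (0.03969−0.4087) = (-3.307)×(-0.3690) = 1.220 mol·L⁻¹.
Y_B = C_B/C_{A0} = 1.220/2.39 = 0.511.

0.511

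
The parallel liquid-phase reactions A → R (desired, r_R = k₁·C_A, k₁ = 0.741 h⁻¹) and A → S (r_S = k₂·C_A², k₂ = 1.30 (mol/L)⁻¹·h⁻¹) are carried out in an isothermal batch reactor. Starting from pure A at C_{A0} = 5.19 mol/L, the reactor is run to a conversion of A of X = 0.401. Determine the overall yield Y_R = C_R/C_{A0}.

0.0492

C_A = C_{A0}(1−X) = 3.109 mol/L.
Along a PFR/batch, dC_R/dC_A = −r_R/(r_R+r_S) = −k₁/(k₁+k₂·C_A).
Integrating from C_{A0} to C_A: C_R = (0.741/1.30)·ln[(0.741+1.30·5.19)/(0.741+1.30·3.11)] = 0.5700·ln(7.488/4.782) = 0.2556 mol/L.
Y_R = C_R/C_{A0} = 0.2556/5.19 = 0.0492.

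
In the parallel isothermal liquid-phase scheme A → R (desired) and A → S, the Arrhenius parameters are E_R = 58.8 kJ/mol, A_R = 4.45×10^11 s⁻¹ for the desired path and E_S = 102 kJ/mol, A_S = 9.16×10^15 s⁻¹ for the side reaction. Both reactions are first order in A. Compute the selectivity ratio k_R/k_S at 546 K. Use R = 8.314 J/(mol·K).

With equal orders, S_{R/S} = k_R/k_S = (A_R/A_S)·exp[(E_S−E_R)/(RT)].
(E_S−E_R)/(RT) = (102−58.8)×10³/(8.314×546) = 43200/4539 = 9.517.
k_R/k_S = (4.45×10^11/9.16×10^15)·exp(9.517) = 4.858×10^-5 × 13583 = 0.660.
Since E_R < E_S, lowering the temperature improves selectivity toward R.

0.660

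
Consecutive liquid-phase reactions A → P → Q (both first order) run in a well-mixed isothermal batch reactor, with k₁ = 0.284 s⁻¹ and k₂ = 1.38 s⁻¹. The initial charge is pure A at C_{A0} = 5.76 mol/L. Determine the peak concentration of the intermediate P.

Evaluating C_P at t_opt = ln(k₂/k₁)/(k₂−k₁) gives C_{P,max}/C_{A0} = (k₁/k₂)^[k₂/(k₂−k₁)].
= (0.284/1.38)^(1.38/(1.38−0.284)) = (0.2058)^(1.259) = 0.1366.
C_{P,max} = 0.1366×5.76 = 0.787 mol/L.

0.787 mol/L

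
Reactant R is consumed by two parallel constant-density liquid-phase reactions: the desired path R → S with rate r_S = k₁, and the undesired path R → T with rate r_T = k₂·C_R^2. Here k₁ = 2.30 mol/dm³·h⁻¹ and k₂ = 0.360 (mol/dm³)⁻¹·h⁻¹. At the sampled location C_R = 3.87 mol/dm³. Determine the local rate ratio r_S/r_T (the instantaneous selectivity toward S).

S_{S/T} = r_S/r_T = (k₁)/(k₂·C_R^2) = (k₁/k₂)·C_R^-2.
= (2.30) / (0.360×3.870^2) = 2.300/5.392 = 0.427.

0.427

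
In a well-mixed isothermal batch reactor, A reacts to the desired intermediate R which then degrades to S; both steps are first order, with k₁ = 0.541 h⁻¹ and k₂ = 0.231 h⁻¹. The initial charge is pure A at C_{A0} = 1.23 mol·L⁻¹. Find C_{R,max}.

0.652 mol·L⁻¹

For a first-order series the maximum intermediate yield is C_{R,max}/C_{A0} = (k₁/k₂)^[k₂/(k₂−k₁)].
= (0.541/0.231)^(0.231/(0.231−0.541)) = (2.342)^(-0.7452) = 0.5304.
C_{R,max} = 0.5304×1.23 = 0.652 mol·L⁻¹.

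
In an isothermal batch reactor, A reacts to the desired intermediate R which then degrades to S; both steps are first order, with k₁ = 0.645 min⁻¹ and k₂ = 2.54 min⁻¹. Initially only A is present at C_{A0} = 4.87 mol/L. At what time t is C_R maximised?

0.723 min

Setting dC_R/dt = 0 gives t_opt = ln(k₂/k₁)/(k₂−k₁).
= ln(2.54/0.645)/(2.54−0.645) = ln(3.938)/1.895 = 1.371/1.895 = 0.723 min.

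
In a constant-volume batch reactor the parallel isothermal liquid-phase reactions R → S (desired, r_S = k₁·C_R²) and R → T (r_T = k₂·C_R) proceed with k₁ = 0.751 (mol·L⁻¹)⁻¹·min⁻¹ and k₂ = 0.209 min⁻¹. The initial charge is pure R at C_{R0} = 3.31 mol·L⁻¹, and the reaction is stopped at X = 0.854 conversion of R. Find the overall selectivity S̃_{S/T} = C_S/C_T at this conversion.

5.55

C_R = C_{R0}(1−X) = 0.4833 mol·L⁻¹.
Along a PFR/batch, dC_T/dC_R = −r_T/(r_S+r_T) = −k₂/(k₂+k₁·C_R).
Integrating from C_{R0} to C_R: C_T = (0.209/0.751)·ln[(0.209+0.751·3.31)/(0.209+0.751·0.483)] = 0.2783·ln(2.695/0.5719) = 0.4314 mol·L⁻¹.
Then C_S = (C_{R0}−C_R) − C_T = 2.827 − 0.4314 = 2.395 mol·L⁻¹.
S̃_{S/T} = C_S/C_T = 2.395/0.4314 = 5.55.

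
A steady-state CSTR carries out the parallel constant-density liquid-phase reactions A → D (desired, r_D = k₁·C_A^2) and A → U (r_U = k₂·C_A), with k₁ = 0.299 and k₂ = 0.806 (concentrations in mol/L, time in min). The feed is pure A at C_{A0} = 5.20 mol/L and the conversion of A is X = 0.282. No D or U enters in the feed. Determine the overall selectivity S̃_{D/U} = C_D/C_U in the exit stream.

1.39

Exit C_A = C_{A0}(1−X) = 5.20×0.718 = 3.734 mol/L.
A CSTR operates uniformly at the exit composition, giving r_D = 4.168 and r_U = 3.009 (each k·C_A^n at C_A = 3.734).
Overall selectivity = C_D/C_U = r_Dτ/(r_Uτ) = r_D/r_U = 1.39.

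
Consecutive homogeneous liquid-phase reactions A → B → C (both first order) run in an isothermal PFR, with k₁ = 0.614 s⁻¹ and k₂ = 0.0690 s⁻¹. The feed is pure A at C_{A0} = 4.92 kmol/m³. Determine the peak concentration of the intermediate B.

3.73 kmol/m³

Evaluating C_B at τ_opt = ln(k₂/k₁)/(k₂−k₁) gives C_{B,max}/C_{A0} = (k₁/k₂)^[k₂/(k₂−k₁)].
= (0.614/0.0690)^(0.0690/(0.0690−0.614)) = (8.899)^(-0.1266) = 0.7582.
C_{B,max} = 0.7582×4.92 = 3.73 kmol/m³.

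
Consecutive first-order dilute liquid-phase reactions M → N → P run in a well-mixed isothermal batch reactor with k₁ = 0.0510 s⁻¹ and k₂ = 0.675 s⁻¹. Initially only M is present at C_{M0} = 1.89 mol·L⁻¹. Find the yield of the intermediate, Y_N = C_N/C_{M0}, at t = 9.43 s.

0.0504

For first-order series with pure M initially, C_N(t) = k₁C_{M0}/(k₂−k₁)·(e^(−k₁t) − e^(−k₂t)).
e^(−k₁t) = e^(−0.0510×9.43) = e^(−0.4809) = 0.6182; e^(−k₂t) = e^(−6.365) = 0.001720.
C_N = 0.0510×1.89/(0.675−0.0510) × (0.6182−0.001720) = 0.1545×0.6165 = 0.09523 mol·L⁻¹.
Y_N = C_N/C_{M0} = 0.09523/1.89 = 0.0504.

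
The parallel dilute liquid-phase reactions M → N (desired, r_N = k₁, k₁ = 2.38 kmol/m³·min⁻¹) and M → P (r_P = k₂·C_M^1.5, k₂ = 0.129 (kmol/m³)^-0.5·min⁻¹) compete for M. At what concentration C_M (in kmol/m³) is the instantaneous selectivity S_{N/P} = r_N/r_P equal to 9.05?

1.61 kmol/m³

S_{N/P} = (k₁/k₂)·C_M^-1.5 ⇒ C_M = (S·k₂/k₁)^(1/(-1.5)).
= (9.05×0.129/2.38)^(-0.6667) = (0.4905)^(-0.6667) = 1.61 kmol/m³.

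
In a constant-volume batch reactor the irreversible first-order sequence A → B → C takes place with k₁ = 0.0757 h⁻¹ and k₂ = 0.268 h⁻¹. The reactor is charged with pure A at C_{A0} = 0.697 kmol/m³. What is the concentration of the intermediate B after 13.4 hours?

0.0919 kmol/m³

For first-order series with pure A initially, C_B(t) = k₁C_{A0}/(k₂−k₁)·(e^(−k₁t) − e^(−k₂t)).
e^(−k₁t) = e^(−0.0757×13.4) = e^(−1.014) = 0.3626; e^(−k₂t) = e^(−3.591) = 0.02757.
C_B = 0.0757×0.697/(0.268−0.0757) × (0.3626−0.02757) = 0.2744×0.3351 = 0.09193 kmol/m³.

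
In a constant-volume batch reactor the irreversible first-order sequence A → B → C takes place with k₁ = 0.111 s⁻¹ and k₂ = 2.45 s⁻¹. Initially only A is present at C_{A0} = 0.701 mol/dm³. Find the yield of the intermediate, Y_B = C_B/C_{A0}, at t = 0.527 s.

0.0317

The intermediate concentration in a first-order A→B→C sequence is C_B = k₁C_{A0}(e^(−k₁t) − e^(−k₂t))/(k₂−k₁).
e^(−k₁t) = e^(−0.111×0.527) = e^(−0.05850) = 0.9432; e^(−k₂t) = e^(−1.291) = 0.2750.
C_B = 0.111×0.701/(2.45−0.111) × (0.9432−0.2750) = 0.03327×0.6682 = 0.02223 mol/dm³.
Y_B = C_B/C_{A0} = 0.02223/0.701 = 0.0317.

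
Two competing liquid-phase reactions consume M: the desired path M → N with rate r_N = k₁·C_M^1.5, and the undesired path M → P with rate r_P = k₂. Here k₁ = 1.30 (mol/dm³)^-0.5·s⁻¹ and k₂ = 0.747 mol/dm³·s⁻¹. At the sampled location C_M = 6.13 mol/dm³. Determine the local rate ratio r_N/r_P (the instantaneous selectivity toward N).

S_{N/P} = r_N/r_P = (k₁·C_M^1.5)/(k₂) = (k₁/k₂)·C_M^1.5.
= (1.30×6.130^1.5) / (0.747) = 19.73/0.7470 = 26.4.
Since the desired path is higher order in M, keeping C_M high (PFR or concentrated feed) favours N.

26.4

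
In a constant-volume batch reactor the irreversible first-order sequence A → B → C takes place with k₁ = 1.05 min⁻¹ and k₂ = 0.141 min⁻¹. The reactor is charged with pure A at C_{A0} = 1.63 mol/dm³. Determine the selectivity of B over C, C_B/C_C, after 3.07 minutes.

2.74

Solving the coupled first-order balances gives C_B(t) = [k₁/(k₂−k₁)]·C_{A0}·(e^(−k₁t) − e^(−k₂t)).
e^(−k₁t) = e^(−1.05×3.07) = e^(−3.224) = 0.03982; e^(−k₂t) = e^(−0.4329) = 0.6486.
C_B = 1.05×1.63/(0.141−1.05) × (0.03982−0.6486) = (-1.883)×(-0.6088) = 1.146 mol/dm³.
C_A = C_{A0}e^(−k₁t) = 0.06490 mol/dm³, so C_C = C_{A0}−C_A−C_B = 0.4188 mol/dm³; C_B/C_C = 2.74.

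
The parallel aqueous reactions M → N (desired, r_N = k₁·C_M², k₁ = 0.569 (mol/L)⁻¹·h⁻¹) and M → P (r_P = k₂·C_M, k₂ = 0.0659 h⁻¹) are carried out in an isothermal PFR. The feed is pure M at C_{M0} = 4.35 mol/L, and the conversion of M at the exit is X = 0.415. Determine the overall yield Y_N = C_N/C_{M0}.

C_M = C_{M0}(1−X) = 2.545 mol/L.
Along a PFR/batch, dC_P/dC_M = −r_P/(r_N+r_P) = −k₂/(k₂+k₁·C_M).
Integrating from C_{M0} to C_M: C_P = (0.0659/0.569)·ln[(0.0659+0.569·4.35)/(0.0659+0.569·2.54)] = 0.1158·ln(2.541/1.514) = 0.05998 mol/L.
Then C_N = (C_{M0}−C_M) − C_P = 1.805 − 0.05998 = 1.745 mol/L.
Y_N = C_N/C_{M0} = 1.745/4.35 = 0.401.

0.401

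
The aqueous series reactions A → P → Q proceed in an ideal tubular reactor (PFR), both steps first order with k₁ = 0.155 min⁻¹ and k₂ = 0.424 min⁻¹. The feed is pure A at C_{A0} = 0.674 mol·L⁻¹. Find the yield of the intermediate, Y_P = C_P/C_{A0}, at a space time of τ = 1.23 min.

The intermediate concentration in a first-order A→B→C sequence is C_P = k₁C_{A0}(e^(−k₁τ) − e^(−k₂τ))/(k₂−k₁).
e^(−k₁τ) = e^(−0.155×1.23) = e^(−0.1906) = 0.8264; e^(−k₂τ) = e^(−0.5215) = 0.5936.
C_P = 0.155×0.674/(0.424−0.155) × (0.8264−0.5936) = 0.3884×0.2328 = 0.09041 mol·L⁻¹.
Y_P = C_P/C_{A0} = 0.09041/0.674 = 0.134.

0.134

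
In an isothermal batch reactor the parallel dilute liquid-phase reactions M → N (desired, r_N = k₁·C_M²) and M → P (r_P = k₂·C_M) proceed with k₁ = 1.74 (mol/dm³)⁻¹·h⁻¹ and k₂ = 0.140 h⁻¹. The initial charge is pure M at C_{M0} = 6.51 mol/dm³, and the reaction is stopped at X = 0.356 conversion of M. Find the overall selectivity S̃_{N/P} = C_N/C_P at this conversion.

C_M = C_{M0}(1−X) = 4.192 mol/dm³.
Along a PFR/batch, dC_P/dC_M = −r_P/(r_N+r_P) = −k₂/(k₂+k₁·C_M).
Integrating from C_{M0} to C_M: C_P = (0.140/1.74)·ln[(0.140+1.74·6.51)/(0.140+1.74·4.19)] = 0.08046·ln(11.47/7.435) = 0.03487 mol/dm³.
Then C_N = (C_{M0}−C_M) − C_P = 2.318 − 0.03487 = 2.283 mol/dm³.
S̃_{N/P} = C_N/C_P = 2.283/0.03487 = 65.5.

65.5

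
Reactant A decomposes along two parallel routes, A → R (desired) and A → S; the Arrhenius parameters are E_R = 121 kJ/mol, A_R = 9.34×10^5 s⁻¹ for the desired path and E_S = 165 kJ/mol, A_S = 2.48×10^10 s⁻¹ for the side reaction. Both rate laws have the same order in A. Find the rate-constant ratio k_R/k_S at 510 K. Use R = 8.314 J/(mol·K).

1.21

Since both paths have the same order in A, the concentration cancels and S_{R/S} = k_R/k_S = (A_R/A_S)·exp[(E_S−E_R)/(RT)].
(E_S−E_R)/(RT) = (165−121)×10³/(8.314×510) = 44000/4240 = 10.38.
k_R/k_S = (9.34×10^5/2.48×10^10)·exp(10.38) = 3.766×10^-5 × 32113 = 1.21.
Since E_R < E_S, lowering the temperature improves selectivity toward R.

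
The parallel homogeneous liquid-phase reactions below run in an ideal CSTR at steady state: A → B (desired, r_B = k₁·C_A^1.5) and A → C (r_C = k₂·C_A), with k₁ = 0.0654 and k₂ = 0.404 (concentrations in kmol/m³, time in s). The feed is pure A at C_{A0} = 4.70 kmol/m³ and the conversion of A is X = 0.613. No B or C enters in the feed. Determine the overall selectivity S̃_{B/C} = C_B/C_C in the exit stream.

Exit C_A = C_{A0}(1−X) = 4.70×0.387 = 1.819 kmol/m³.
In a CSTR the entire volume is at exit conditions, so r_B = 0.0654×1.819^1.5 = 0.1604 and r_C = 0.404×1.819 = 0.7348.
Overall selectivity = C_B/C_C = r_Bτ/(r_Cτ) = r_B/r_C = 0.218.

0.218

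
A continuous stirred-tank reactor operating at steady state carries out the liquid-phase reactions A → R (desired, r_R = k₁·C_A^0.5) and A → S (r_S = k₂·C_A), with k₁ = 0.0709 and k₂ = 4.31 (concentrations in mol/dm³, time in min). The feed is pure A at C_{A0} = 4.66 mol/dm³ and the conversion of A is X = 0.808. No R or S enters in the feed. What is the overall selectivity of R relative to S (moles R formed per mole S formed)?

0.0174

Exit C_A = C_{A0}(1−X) = 4.66×0.192 = 0.8947 mol/dm³.
In a CSTR the entire volume is at exit conditions, so r_R = 0.0709×0.8947^0.5 = 0.06706 and r_S = 4.31×0.8947 = 3.856.
Overall selectivity = C_R/C_S = r_Rτ/(r_Sτ) = r_R/r_S = 0.0174.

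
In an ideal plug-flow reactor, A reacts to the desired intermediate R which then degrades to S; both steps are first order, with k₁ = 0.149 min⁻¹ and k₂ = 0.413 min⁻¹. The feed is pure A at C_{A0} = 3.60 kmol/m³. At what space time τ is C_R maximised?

3.86 min

The intermediate peaks when r₁ = r₂, i.e. k₁e^(−k₁τ) = k₂e^(−k₂τ), giving τ_opt = ln(k₂/k₁)/(k₂−k₁).
= ln(0.413/0.149)/(0.413−0.149) = ln(2.772)/0.2640 = 1.020/0.2640 = 3.86 min.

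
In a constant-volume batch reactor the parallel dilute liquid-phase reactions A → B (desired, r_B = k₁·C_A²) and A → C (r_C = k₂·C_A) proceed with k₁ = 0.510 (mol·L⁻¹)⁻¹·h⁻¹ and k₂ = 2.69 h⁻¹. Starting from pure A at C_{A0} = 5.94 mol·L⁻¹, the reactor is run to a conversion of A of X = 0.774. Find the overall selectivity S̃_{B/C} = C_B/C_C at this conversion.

C_A = C_{A0}(1−X) = 1.342 mol·L⁻¹.
Along a PFR/batch, dC_C/dC_A = −r_C/(r_B+r_C) = −k₂/(k₂+k₁·C_A).
Integrating from C_{A0} to C_A: C_C = (2.69/0.510)·ln[(2.69+0.510·5.94)/(2.69+0.510·1.34)] = 5.275·ln(5.719/3.375) = 2.783 mol·L⁻¹.
Then C_B = (C_{A0}−C_A) − C_C = 4.598 − 2.783 = 1.815 mol·L⁻¹.
S̃_{B/C} = C_B/C_C = 1.815/2.783 = 0.652.

0.652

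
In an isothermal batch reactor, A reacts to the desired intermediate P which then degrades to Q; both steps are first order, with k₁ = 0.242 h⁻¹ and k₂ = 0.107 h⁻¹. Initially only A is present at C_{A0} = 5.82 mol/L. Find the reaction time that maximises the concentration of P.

6.05 h

The intermediate peaks when r₁ = r₂, i.e. k₁e^(−k₁t) = k₂e^(−k₂t), giving t_opt = ln(k₂/k₁)/(k₂−k₁).
= ln(0.107/0.242)/(0.107−0.242) = ln(0.4421)/-0.1350 = -0.8161/-0.1350 = 6.05 h.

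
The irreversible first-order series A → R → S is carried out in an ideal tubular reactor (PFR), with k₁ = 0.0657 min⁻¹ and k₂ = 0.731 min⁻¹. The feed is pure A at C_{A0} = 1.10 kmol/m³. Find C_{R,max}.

Evaluating C_R at τ_opt = ln(k₂/k₁)/(k₂−k₁) gives C_{R,max}/C_{A0} = (k₁/k₂)^[k₂/(k₂−k₁)].
= (0.0657/0.731)^(0.731/(0.731−0.0657)) = (0.08988)^(1.099) = 0.07085.
C_{R,max} = 0.07085×1.10 = 0.0779 kmol/m³.

0.0779 kmol/m³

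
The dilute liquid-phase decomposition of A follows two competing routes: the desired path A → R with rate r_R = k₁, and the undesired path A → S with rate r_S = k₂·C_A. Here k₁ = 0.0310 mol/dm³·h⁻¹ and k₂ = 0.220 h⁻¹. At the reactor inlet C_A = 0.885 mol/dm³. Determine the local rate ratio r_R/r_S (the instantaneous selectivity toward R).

S_{R/S} = r_R/r_S = (k₁)/(k₂·C_A) = (k₁/k₂)·C_A⁻¹.
= (0.0310) / (0.220×0.8850) = 0.03100/0.1947 = 0.159.
The undesired path is higher order in A, so low C_A (CSTR or dilute feed) favours R.

0.159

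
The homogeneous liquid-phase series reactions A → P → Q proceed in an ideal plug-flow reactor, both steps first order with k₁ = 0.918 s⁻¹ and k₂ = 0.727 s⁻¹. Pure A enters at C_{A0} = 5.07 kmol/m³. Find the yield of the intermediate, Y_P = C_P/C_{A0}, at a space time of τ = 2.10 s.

0.345

For first-order series with pure A initially, C_P(τ) = k₁C_{A0}/(k₂−k₁)·(e^(−k₁τ) − e^(−k₂τ)).
e^(−k₁τ) = e^(−0.918×2.10) = e^(−1.928) = 0.1455; e^(−k₂τ) = e^(−1.527) = 0.2173.
C_P = 0.918×5.07/(0.727−0.918) × (0.1455−0.2173) = (-24.37)×(-0.07178) = 1.749 kmol/m³.
Y_P = C_P/C_{A0} = 1.749/5.07 = 0.345.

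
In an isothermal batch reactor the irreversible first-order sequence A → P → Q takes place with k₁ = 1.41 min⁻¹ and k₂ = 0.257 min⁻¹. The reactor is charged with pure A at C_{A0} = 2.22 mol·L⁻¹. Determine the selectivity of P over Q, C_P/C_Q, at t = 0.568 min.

The intermediate concentration in a first-order A→B→C sequence is C_P = k₁C_{A0}(e^(−k₁t) − e^(−k₂t))/(k₂−k₁).
e^(−k₁t) = e^(−1.41×0.568) = e^(−0.8009) = 0.4489; e^(−k₂t) = e^(−0.1460) = 0.8642.
C_P = 1.41×2.22/(0.257−1.41) × (0.4489−0.8642) = (-2.715)×(-0.4152) = 1.127 mol·L⁻¹.
C_A = C_{A0}e^(−k₁t) = 0.9966 mol·L⁻¹, so C_Q = C_{A0}−C_A−C_P = 0.09605 mol·L⁻¹; C_P/C_Q = 11.7.

11.7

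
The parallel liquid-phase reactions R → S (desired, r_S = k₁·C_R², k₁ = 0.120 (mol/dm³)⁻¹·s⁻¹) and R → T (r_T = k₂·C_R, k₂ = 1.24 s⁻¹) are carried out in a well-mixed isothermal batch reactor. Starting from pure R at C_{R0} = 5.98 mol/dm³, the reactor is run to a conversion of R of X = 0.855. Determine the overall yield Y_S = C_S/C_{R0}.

C_R = C_{R0}(1−X) = 0.8671 mol/dm³.
Along a PFR/batch, dC_T/dC_R = −r_T/(r_S+r_T) = −k₂/(k₂+k₁·C_R).
Integrating from C_{R0} to C_R: C_T = (1.24/0.120)·ln[(1.24+0.120·5.98)/(1.24+0.120·0.867)] = 10.33·ln(1.958/1.344) = 3.886 mol/dm³.
Then C_S = (C_{R0}−C_R) − C_T = 5.113 − 3.886 = 1.227 mol/dm³.
Y_S = C_S/C_{R0} = 1.227/5.98 = 0.205.

0.205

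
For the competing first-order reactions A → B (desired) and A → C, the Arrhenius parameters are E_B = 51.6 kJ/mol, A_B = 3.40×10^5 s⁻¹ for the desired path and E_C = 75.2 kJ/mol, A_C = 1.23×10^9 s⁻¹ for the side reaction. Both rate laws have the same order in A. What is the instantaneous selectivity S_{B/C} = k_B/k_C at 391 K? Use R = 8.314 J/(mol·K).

0.393

k_B/k_C = (A_B/A_C)·exp[−(E_B−E_C)/(RT)] = (A_B/A_C)·exp[(E_C−E_B)/(RT)].
(E_C−E_B)/(RT) = (75.2−51.6)×10³/(8.314×391) = 23600/3251 = 7.260.
k_B/k_C = (3.40×10^5/1.23×10^9)·exp(7.260) = 2.764×10^-4 × 1422 = 0.393.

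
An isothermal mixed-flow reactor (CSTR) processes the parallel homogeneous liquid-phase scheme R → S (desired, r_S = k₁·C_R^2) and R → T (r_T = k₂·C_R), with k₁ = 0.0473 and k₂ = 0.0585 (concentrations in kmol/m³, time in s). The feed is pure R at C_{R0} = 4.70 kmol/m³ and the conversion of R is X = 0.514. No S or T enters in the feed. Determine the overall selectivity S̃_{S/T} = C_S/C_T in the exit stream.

Exit C_R = C_{R0}(1−X) = 4.70×0.486 = 2.284 kmol/m³.
A CSTR operates uniformly at the exit composition, giving r_S = 0.2468 and r_T = 0.1336 (each k·C_R^n at C_R = 2.284).
Overall selectivity = C_S/C_T = r_Sτ/(r_Tτ) = r_S/r_T = 1.85.

1.85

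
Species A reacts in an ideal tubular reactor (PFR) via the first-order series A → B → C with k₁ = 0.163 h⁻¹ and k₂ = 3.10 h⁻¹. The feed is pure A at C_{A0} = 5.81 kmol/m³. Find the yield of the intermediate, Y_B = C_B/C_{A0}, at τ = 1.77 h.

For first-order series with pure A initially, C_B(τ) = k₁C_{A0}/(k₂−k₁)·(e^(−k₁τ) − e^(−k₂τ)).
e^(−k₁τ) = e^(−0.163×1.77) = e^(−0.2885) = 0.7494; e^(−k₂τ) = e^(−5.487) = 0.004140.
C_B = 0.163×5.81/(3.10−0.163) × (0.7494−0.004140) = 0.3224×0.7452 = 0.2403 kmol/m³.
Y_B = C_B/C_{A0} = 0.2403/5.81 = 0.0414.

0.0414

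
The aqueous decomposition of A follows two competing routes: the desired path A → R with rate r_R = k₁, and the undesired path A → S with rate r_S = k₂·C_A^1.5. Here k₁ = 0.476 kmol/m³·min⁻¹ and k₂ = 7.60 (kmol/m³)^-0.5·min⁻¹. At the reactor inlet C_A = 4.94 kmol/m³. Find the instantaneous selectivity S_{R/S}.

0.00570

S_{R/S} = r_R/r_S = (k₁)/(k₂·C_A^1.5) = (k₁/k₂)·C_A^-1.5.
= (0.476) / (7.60×4.940^1.5) = 0.4760/83.45 = 0.00570.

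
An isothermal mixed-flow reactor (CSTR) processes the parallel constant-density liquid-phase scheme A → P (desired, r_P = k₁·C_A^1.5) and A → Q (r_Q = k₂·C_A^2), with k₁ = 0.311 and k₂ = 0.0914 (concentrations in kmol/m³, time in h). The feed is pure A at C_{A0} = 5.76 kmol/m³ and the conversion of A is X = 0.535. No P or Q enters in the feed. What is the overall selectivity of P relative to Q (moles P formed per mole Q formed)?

Exit C_A = C_{A0}(1−X) = 5.76×0.465 = 2.678 kmol/m³.
In a CSTR the entire volume is at exit conditions, so r_P = 0.311×2.678^1.5 = 1.363 and r_Q = 0.0914×2.678^2 = 0.6557.
Overall selectivity = C_P/C_Q = r_Pτ/(r_Qτ) = r_P/r_Q = 2.08.

2.08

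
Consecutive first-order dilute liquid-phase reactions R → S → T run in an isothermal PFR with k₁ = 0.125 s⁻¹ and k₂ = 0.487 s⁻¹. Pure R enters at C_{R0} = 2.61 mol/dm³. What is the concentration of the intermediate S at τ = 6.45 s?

Solving the coupled first-order balances gives C_S(τ) = [k₁/(k₂−k₁)]·C_{R0}·(e^(−k₁τ) − e^(−k₂τ)).
e^(−k₁τ) = e^(−0.125×6.45) = e^(−0.8063) = 0.4465; e^(−k₂τ) = e^(−3.141) = 0.04323.
C_S = 0.125×2.61/(0.487−0.125) × (0.4465−0.04323) = 0.9012×0.4033 = 0.3635 mol/dm³.

0.363 mol/dm³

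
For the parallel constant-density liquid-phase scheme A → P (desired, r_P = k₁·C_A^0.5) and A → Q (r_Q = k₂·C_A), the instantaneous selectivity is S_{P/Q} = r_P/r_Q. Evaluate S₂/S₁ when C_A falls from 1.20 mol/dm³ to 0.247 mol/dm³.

S_{P/Q} = (k₁/k₂)·C_A^-0.5, so S₂/S₁ = (C_{A,2}/C_{A,1})^-0.5.
= (0.247/1.20)^(-0.5) = (0.2058)^(-0.5) = 2.20.
Selectivity toward P rises as C_A falls — low-concentration operation is favoured.

2.20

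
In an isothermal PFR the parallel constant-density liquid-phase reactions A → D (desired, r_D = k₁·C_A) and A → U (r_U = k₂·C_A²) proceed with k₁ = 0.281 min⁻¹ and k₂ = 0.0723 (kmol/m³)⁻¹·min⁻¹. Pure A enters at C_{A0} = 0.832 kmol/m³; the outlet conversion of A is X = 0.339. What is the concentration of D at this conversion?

0.240 kmol/m³

C_A = C_{A0}(1−X) = 0.5500 kmol/m³.
Along a PFR/batch, dC_D/dC_A = −r_D/(r_D+r_U) = −k₁/(k₁+k₂·C_A).
Integrating from C_{A0} to C_A: C_D = (0.281/0.0723)·ln[(0.281+0.0723·0.832)/(0.281+0.0723·0.550)] = 3.887·ln(0.3412/0.3208) = 0.2395 kmol/m³.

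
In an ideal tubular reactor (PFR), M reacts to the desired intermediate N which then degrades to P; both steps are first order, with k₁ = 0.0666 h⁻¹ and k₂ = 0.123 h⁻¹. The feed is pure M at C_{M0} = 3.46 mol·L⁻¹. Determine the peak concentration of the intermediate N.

At the optimum, C_{N,max}/C_{M0} = (k₁/k₂)^[k₂/(k₂−k₁)].
= (0.0666/0.123)^(0.123/(0.123−0.0666)) = (0.5415)^(2.181) = 0.2624.
C_{N,max} = 0.2624×3.46 = 0.908 mol·L⁻¹.

0.908 mol·L⁻¹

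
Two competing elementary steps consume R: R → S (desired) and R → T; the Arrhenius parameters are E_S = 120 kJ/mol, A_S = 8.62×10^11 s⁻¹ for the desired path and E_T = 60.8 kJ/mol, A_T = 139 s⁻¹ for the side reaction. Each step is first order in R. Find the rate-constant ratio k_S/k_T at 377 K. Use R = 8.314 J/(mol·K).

38.9

k_S/k_T = (A_S/A_T)·exp[−(E_S−E_T)/(RT)] = (A_S/A_T)·exp[(E_T−E_S)/(RT)].
(E_T−E_S)/(RT) = (60.8−120)×10³/(8.314×377) = -59200/3134 = -18.89.
k_S/k_T = (8.62×10^11/139)·exp(-18.89) = 6.201×10^9 × 6.271×10^-9 = 38.9.
Since E_S > E_T, raising the temperature improves selectivity toward S.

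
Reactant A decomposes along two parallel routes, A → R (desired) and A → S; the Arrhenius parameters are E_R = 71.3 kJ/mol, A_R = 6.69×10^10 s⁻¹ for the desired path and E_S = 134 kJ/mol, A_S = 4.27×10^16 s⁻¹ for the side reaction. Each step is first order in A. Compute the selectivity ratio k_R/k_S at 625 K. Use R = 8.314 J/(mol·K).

0.273

With equal orders, S_{R/S} = k_R/k_S = (A_R/A_S)·exp[(E_S−E_R)/(RT)].
(E_S−E_R)/(RT) = (134−71.3)×10³/(8.314×625) = 62700/5196 = 12.07.
k_R/k_S = (6.69×10^10/4.27×10^16)·exp(12.07) = 1.567×10^-6 × 1.739×10^5 = 0.273.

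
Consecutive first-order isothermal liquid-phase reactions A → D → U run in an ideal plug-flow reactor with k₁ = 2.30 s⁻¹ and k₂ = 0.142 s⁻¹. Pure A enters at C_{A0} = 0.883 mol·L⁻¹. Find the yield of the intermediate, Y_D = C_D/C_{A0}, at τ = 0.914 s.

The intermediate concentration in a first-order A→B→C sequence is C_D = k₁C_{A0}(e^(−k₁τ) − e^(−k₂τ))/(k₂−k₁).
e^(−k₁τ) = e^(−2.30×0.914) = e^(−2.102) = 0.1222; e^(−k₂τ) = e^(−0.1298) = 0.8783.
C_D = 2.30×0.883/(0.142−2.30) × (0.1222−0.8783) = (-0.9411)×(-0.7561) = 0.7116 mol·L⁻¹.
Y_D = C_D/C_{A0} = 0.7116/0.883 = 0.806.

0.806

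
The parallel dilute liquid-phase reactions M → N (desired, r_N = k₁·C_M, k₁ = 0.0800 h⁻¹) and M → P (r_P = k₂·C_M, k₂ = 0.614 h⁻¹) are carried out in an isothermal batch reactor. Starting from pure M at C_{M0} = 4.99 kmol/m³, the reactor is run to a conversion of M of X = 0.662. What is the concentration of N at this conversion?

0.381 kmol/m³

C_M = C_{M0}(1−X) = 1.687 kmol/m³.
Both paths are first order in M, so the instantaneous fraction to N is constant: dC_N/d(−C_M) = k₁/(k₁+k₂) = 0.1153.
C_N = 0.1153·(C_{M0}−C_M) = 0.1153×3.303 = 0.381 kmol/m³.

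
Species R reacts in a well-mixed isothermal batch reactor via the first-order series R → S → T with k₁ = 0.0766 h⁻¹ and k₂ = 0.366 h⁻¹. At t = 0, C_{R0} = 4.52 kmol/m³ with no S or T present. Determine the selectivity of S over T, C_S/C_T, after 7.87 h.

0.403

Solving the coupled first-order balances gives C_S(t) = [k₁/(k₂−k₁)]·C_{R0}·(e^(−k₁t) − e^(−k₂t)).
e^(−k₁t) = e^(−0.0766×7.87) = e^(−0.6028) = 0.5473; e^(−k₂t) = e^(−2.880) = 0.05611.
C_S = 0.0766×4.52/(0.366−0.0766) × (0.5473−0.05611) = 1.196×0.4911 = 0.5876 kmol/m³.
C_R = C_{R0}e^(−k₁t) = 2.474 kmol/m³, so C_T = C_{R0}−C_R−C_S = 1.459 kmol/m³; C_S/C_T = 0.403.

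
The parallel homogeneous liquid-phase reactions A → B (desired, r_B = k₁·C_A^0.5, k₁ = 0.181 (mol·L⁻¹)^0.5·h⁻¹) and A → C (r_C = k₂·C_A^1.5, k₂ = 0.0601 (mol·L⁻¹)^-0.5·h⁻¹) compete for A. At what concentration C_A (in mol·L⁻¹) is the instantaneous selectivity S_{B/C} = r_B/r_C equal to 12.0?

S_{B/C} = (k₁/k₂)·C_A⁻¹ ⇒ C_A = (S·k₂/k₁)^(-1).
= (12.0×0.0601/0.181)^(-1) = (3.985)^(-1) = 0.251 mol·L⁻¹.

0.251 mol·L⁻¹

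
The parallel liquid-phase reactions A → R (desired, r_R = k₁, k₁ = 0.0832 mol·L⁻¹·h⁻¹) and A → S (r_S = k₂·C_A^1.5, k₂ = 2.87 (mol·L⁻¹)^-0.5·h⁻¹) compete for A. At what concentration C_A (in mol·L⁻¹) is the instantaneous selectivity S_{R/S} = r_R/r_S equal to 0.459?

S_{R/S} = (k₁/k₂)·C_A^-1.5 ⇒ C_A = (S·k₂/k₁)^(1/(-1.5)).
= (0.459×2.87/0.0832)^(-0.6667) = (15.83)^(-0.6667) = 0.159 mol·L⁻¹.

0.159 mol·L⁻¹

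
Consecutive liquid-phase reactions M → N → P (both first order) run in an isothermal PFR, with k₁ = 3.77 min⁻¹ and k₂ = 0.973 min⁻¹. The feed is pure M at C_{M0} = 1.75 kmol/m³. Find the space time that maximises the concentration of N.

For first-order series the maximum of C_N occurs at τ_opt = ln(k₂/k₁)/(k₂−k₁).
= ln(0.973/3.77)/(0.973−3.77) = ln(0.2581)/-2.797 = -1.354/-2.797 = 0.484 min.

0.484 min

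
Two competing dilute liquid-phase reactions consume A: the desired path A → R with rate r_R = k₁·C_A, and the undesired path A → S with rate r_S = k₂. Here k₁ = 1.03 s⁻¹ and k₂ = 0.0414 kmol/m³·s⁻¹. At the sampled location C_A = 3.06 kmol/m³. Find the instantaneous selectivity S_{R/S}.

76.1

S_{R/S} = r_R/r_S = (k₁·C_A)/(k₂) = (k₁/k₂)·C_A.
= (1.03×3.060) / (0.0414) = 3.152/0.04140 = 76.1.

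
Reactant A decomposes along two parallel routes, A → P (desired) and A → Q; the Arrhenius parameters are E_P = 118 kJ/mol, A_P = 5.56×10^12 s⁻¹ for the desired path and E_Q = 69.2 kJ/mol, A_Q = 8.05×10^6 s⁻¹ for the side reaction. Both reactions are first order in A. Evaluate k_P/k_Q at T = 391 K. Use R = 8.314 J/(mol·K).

0.209

Since both paths have the same order in A, the concentration cancels and S_{P/Q} = k_P/k_Q = (A_P/A_Q)·exp[(E_Q−E_P)/(RT)].
(E_Q−E_P)/(RT) = (69.2−118)×10³/(8.314×391) = -48800/3251 = -15.01.
k_P/k_Q = (5.56×10^12/8.05×10^6)·exp(-15.01) = 6.907×10^5 × 3.023×10^-7 = 0.209.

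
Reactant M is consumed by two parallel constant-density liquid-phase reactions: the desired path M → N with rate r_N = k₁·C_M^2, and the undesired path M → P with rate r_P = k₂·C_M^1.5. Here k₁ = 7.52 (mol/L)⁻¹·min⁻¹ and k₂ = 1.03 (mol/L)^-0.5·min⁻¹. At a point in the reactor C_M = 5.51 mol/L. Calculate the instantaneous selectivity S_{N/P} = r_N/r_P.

17.1

S_{N/P} = r_N/r_P = (k₁·C_M^2)/(k₂·C_M^1.5) = (k₁/k₂)·C_M^0.5.
= (7.52×5.510^2) / (1.03×5.510^1.5) = 228.3/13.32 = 17.1.
Since the desired path is higher order in M, keeping C_M high (PFR or concentrated feed) favours N.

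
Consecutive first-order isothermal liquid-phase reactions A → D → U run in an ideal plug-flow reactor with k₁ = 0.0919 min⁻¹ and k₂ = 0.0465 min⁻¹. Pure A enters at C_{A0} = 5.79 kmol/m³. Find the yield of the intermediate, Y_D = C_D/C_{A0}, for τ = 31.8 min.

0.352

The intermediate concentration in a first-order A→B→C sequence is C_D = k₁C_{A0}(e^(−k₁τ) − e^(−k₂τ))/(k₂−k₁).
e^(−k₁τ) = e^(−0.0919×31.8) = e^(−2.922) = 0.05380; e^(−k₂τ) = e^(−1.479) = 0.2279.
C_D = 0.0919×5.79/(0.0465−0.0919) × (0.05380−0.2279) = (-11.72)×(-0.1741) = 2.041 kmol/m³.
Y_D = C_D/C_{A0} = 2.041/5.79 = 0.352.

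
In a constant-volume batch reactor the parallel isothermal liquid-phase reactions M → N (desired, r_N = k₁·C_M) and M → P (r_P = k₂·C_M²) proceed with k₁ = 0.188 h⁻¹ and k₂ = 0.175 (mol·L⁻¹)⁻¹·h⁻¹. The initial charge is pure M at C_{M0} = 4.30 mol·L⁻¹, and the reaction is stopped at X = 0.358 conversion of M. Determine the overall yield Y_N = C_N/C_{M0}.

0.0843

C_M = C_{M0}(1−X) = 2.761 mol·L⁻¹.
Along a PFR/batch, dC_N/dC_M = −r_N/(r_N+r_P) = −k₁/(k₁+k₂·C_M).
Integrating from C_{M0} to C_M: C_N = (0.188/0.175)·ln[(0.188+0.175·4.30)/(0.188+0.175·2.76)] = 1.074·ln(0.9405/0.6711) = 0.3626 mol·L⁻¹.
Y_N = C_N/C_{M0} = 0.3626/4.30 = 0.0843.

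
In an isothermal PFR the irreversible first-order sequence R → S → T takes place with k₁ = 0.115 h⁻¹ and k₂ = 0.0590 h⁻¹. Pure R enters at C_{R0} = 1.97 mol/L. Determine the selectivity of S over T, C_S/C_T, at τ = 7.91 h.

Solving the coupled first-order balances gives C_S(τ) = [k₁/(k₂−k₁)]·C_{R0}·(e^(−k₁τ) − e^(−k₂τ)).
e^(−k₁τ) = e^(−0.115×7.91) = e^(−0.9097) = 0.4027; e^(−k₂τ) = e^(−0.4667) = 0.6271.
C_S = 0.115×1.97/(0.0590−0.115) × (0.4027−0.6271) = (-4.046)×(-0.2244) = 0.9079 mol/L.
C_R = C_{R0}e^(−k₁τ) = 0.7933 mol/L, so C_T = C_{R0}−C_R−C_S = 0.2689 mol/L; C_S/C_T = 3.38.

3.38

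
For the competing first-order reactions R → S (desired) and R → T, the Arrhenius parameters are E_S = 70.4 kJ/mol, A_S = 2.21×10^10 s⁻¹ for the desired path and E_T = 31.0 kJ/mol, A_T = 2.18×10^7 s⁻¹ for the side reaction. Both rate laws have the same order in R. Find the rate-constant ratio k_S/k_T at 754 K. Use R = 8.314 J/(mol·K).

1.89

With equal orders, S_{S/T} = k_S/k_T = (A_S/A_T)·exp[(E_T−E_S)/(RT)].
(E_T−E_S)/(RT) = (31.0−70.4)×10³/(8.314×754) = -39400/6269 = -6.285.
k_S/k_T = (2.21×10^10/2.18×10^7)·exp(-6.285) = 1014 × 0.001864 = 1.89.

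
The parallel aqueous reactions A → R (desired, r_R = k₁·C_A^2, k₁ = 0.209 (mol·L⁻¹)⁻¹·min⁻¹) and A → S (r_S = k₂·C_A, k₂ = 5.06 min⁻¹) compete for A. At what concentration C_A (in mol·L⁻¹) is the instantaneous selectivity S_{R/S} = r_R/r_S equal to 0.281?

S_{R/S} = (k₁/k₂)·C_A ⇒ C_A = S·k₂/k₁.
= 0.281×5.06/0.209 = 6.80 mol·L⁻¹.

6.80 mol·L⁻¹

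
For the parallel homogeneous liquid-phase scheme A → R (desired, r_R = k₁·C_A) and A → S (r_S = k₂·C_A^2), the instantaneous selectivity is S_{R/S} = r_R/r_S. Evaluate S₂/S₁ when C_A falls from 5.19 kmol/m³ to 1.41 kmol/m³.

S_{R/S} = (k₁/k₂)·C_A⁻¹, so S₂/S₁ = (C_{A,2}/C_{A,1})⁻¹.
= 5.19/1.41 = 3.68.

3.68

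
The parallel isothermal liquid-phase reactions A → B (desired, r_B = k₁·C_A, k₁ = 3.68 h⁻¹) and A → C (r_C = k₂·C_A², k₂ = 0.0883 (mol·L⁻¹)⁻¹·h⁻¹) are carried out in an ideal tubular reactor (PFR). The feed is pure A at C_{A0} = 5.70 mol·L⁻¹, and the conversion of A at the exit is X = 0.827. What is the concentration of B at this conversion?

C_A = C_{A0}(1−X) = 0.9861 mol·L⁻¹.
Along a PFR/batch, dC_B/dC_A = −r_B/(r_B+r_C) = −k₁/(k₁+k₂·C_A).
Integrating from C_{A0} to C_A: C_B = (3.68/0.0883)·ln[(3.68+0.0883·5.70)/(3.68+0.0883·0.986)] = 41.68·ln(4.183/3.767) = 4.368 mol·L⁻¹.

4.37 mol·L⁻¹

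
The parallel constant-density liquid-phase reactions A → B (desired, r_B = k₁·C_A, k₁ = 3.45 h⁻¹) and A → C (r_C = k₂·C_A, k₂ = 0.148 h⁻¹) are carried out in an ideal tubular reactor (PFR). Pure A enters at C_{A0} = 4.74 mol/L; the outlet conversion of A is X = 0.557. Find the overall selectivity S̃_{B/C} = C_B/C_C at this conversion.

C_A = C_{A0}(1−X) = 2.100 mol/L.
Both paths are first order in A, so the instantaneous fraction to B is constant: dC_B/d(−C_A) = k₁/(k₁+k₂) = 0.9589.
C_B = 0.9589·(C_{A0}−C_A) = 0.9589×2.640 = 2.53 mol/L.
C_C = (C_{A0}−C_A)−C_B = 0.1086 mol/L; S̃_{B/C} = 2.532/0.1086 = 23.3.

23.3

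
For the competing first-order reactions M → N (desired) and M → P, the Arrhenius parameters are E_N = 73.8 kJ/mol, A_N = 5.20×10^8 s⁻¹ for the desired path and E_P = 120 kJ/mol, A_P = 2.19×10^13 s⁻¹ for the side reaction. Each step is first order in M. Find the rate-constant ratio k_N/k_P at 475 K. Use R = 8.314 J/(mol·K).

k_N/k_P = (A_N/A_P)·exp[−(E_N−E_P)/(RT)] = (A_N/A_P)·exp[(E_P−E_N)/(RT)].
(E_P−E_N)/(RT) = (120−73.8)×10³/(8.314×475) = 46200/3949 = 11.70.
k_N/k_P = (5.20×10^8/2.19×10^13)·exp(11.70) = 2.374×10^-5 × 1.204×10^5 = 2.86.

2.86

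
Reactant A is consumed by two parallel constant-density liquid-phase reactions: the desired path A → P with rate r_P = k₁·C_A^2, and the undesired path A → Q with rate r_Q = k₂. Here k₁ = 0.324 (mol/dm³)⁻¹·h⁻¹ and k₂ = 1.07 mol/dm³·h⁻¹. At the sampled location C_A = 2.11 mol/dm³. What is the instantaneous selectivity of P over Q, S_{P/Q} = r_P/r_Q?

1.35

S_{P/Q} = r_P/r_Q = (k₁·C_A^2)/(k₂) = (k₁/k₂)·C_A^2.
= (0.324×2.110^2) / (1.07) = 1.442/1.070 = 1.35.
Since the desired path is higher order in A, keeping C_A high (PFR or concentrated feed) favours P.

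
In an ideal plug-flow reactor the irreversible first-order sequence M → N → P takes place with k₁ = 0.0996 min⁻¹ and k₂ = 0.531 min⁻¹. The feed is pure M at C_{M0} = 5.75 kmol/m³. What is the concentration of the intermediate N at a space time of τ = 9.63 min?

0.501 kmol/m³

The intermediate concentration in a first-order A→B→C sequence is C_N = k₁C_{M0}(e^(−k₁τ) − e^(−k₂τ))/(k₂−k₁).
e^(−k₁τ) = e^(−0.0996×9.63) = e^(−0.9591) = 0.3832; e^(−k₂τ) = e^(−5.114) = 0.006015.
C_N = 0.0996×5.75/(0.531−0.0996) × (0.3832−0.006015) = 1.328×0.3772 = 0.5008 kmol/m³.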